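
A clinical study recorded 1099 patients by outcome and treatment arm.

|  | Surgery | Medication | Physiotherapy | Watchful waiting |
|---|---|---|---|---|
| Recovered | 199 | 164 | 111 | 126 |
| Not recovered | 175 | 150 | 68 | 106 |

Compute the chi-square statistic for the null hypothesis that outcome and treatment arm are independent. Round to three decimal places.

4.978

Row totals: 600, 499. Column totals: 374, 314, 179, 232. Grand total N = 1099.
Expected counts (row total × column total / N):
  Recovered, Surgery: 600×374/1099 = 204.1856
  Recovered, Medication: 600×314/1099 = 171.4286
  Recovered, Physiotherapy: 600×179/1099 = 97.7252
  Recovered, Watchful waiting: 600×232/1099 = 126.6606
  Not recovered, Surgery: 499×374/1099 = 169.8144
  Not recovered, Medication: 499×314/1099 = 142.5714
  Not recovered, Physiotherapy: 499×179/1099 = 81.2748
  Not recovered, Watchful waiting: 499×232/1099 = 105.3394
Contributions (O − E)²/E:
  (199 − 204.1856)²/204.1856 = 0.1317
  (164 − 171.4286)²/171.4286 = 0.3219
  (111 − 97.7252)²/97.7252 = 1.8032
  (126 − 126.6606)²/126.6606 = 0.0034
  (175 − 169.8144)²/169.8144 = 0.1584
  (150 − 142.5714)²/142.5714 = 0.3871
  (68 − 81.2748)²/81.2748 = 2.1682
  (106 − 105.3394)²/105.3394 = 0.0041
χ² = 0.1317 + 0.3219 + 1.8032 + 0.0034 + 0.1584 + 0.3871 + 2.1682 + 0.0041 = 4.978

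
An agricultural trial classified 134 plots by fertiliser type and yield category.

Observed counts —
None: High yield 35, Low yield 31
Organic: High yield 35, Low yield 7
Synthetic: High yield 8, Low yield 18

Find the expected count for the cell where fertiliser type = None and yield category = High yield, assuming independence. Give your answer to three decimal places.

38.418

Row total (None) = 66; column total (High yield) = 78; grand total N = 134.
Expected count = (row total × column total) / N = 66 × 78 / 134 = 38.418.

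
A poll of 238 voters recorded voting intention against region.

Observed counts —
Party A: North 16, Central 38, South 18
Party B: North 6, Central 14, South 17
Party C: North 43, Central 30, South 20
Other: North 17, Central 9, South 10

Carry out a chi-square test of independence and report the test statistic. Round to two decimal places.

Row totals: 72, 37, 93, 36. Column totals: 82, 91, 65. Grand total N = 238.
Expected counts (row total × column total / N):
  Party A, North: 72×82/238 = 24.807
  Party A, Central: 72×91/238 = 27.529
  Party A, South: 72×65/238 = 19.664
  Party B, North: 37×82/238 = 12.748
  Party B, Central: 37×91/238 = 14.147
  Party B, South: 37×65/238 = 10.105
  Party C, North: 93×82/238 = 32.042
  Party C, Central: 93×91/238 = 35.559
  Party C, South: 93×65/238 = 25.399
  Other, North: 36×82/238 = 12.403
  Other, Central: 36×91/238 = 13.765
  Other, South: 36×65/238 = 9.832
Contributions (O − E)²/E:
  (16 − 24.807)²/24.807 = 3.1267
  (38 − 27.529)²/27.529 = 3.9828
  (18 − 19.664)²/19.664 = 0.1408
  (6 − 12.748)²/12.748 = 3.5720
  (14 − 14.147)²/14.147 = 0.0015
  (17 − 10.105)²/10.105 = 4.7047
  (43 − 32.042)²/32.042 = 3.7475
  (30 − 35.559)²/35.559 = 0.8690
  (20 − 25.399)²/25.399 = 1.1477
  (17 − 12.403)²/12.403 = 1.7038
  (9 − 13.765)²/13.765 = 1.6495
  (10 − 9.832)²/9.832 = 0.0029
χ² = 3.1267 + 3.9828 + 0.1408 + 3.5720 + 0.0015 + 4.7047 + 3.7475 + 0.8690 + 1.1477 + 1.7038 + 1.6495 + 0.0029 = 24.65

24.65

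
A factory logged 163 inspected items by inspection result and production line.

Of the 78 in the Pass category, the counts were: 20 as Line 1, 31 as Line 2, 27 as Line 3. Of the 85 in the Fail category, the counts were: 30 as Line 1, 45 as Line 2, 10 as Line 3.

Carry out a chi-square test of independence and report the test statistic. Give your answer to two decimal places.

Row totals: 78, 85. Column totals: 50, 76, 37. Grand total N = 163.
Expected counts (row total × column total / N):
  Pass, Line 1: 78×50/163 = 23.926
  Pass, Line 2: 78×76/163 = 36.368
  Pass, Line 3: 78×37/163 = 17.706
  Fail, Line 1: 85×50/163 = 26.074
  Fail, Line 2: 85×76/163 = 39.632
  Fail, Line 3: 85×37/163 = 19.294
Contributions (O − E)²/E:
  (20 − 23.926)²/23.926 = 0.6442
  (31 − 36.368)²/36.368 = 0.7923
  (27 − 17.706)²/17.706 = 4.8785
  (30 − 26.074)²/26.074 = 0.5911
  (45 − 39.632)²/39.632 = 0.7271
  (10 − 19.294)²/19.294 = 4.4770
χ² = 0.6442 + 0.7923 + 4.8785 + 0.5911 + 0.7271 + 4.4770 = 12.11

12.11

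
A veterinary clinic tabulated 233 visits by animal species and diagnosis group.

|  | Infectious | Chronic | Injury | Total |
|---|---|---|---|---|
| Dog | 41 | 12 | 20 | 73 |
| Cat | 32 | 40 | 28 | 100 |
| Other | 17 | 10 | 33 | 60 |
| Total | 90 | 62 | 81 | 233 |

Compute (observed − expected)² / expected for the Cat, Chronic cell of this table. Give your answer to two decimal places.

Row total (Cat) = 100; column total (Chronic) = 62; N = 233.
Expected count E = 100 × 62 / 233 = 26.6094.
Contribution = (O − E)²/E = (40 − 26.6094)² / 26.6094 = 6.74.

6.74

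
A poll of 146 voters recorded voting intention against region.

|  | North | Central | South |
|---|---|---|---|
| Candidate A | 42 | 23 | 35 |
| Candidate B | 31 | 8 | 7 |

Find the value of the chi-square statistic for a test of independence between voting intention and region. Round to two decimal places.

Row totals: 100, 46. Column totals: 73, 31, 42. Grand total N = 146.
Expected counts (row total × column total / N):
  Candidate A, North: 100×73/146 = 50.000
  Candidate A, Central: 100×31/146 = 21.233
  Candidate A, South: 100×42/146 = 28.767
  Candidate B, North: 46×73/146 = 23.000
  Candidate B, Central: 46×31/146 = 9.767
  Candidate B, South: 46×42/146 = 13.233
Contributions (O − E)²/E:
  (42 − 50.000)²/50.000 = 1.2800
  (23 − 21.233)²/21.233 = 0.1470
  (35 − 28.767)²/28.767 = 1.3505
  (31 − 23.000)²/23.000 = 2.7826
  (8 − 9.767)²/9.767 = 0.3197
  (7 − 13.233)²/13.233 = 2.9359
χ² = 1.2800 + 0.1470 + 1.3505 + 2.7826 + 0.3197 + 2.9359 = 8.82

8.82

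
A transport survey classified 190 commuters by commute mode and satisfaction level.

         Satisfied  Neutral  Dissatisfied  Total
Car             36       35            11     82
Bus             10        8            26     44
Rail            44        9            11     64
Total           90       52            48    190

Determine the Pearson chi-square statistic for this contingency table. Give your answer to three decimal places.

50.688

Grand total N = 190.
Expected counts (row total × column total / N):
  Car, Satisfied: 82×90/190 = 38.8421
  Car, Neutral: 82×52/190 = 22.4421
  Car, Dissatisfied: 82×48/190 = 20.7158
  Bus, Satisfied: 44×90/190 = 20.8421
  Bus, Neutral: 44×52/190 = 12.0421
  Bus, Dissatisfied: 44×48/190 = 11.1158
  Rail, Satisfied: 64×90/190 = 30.3158
  Rail, Neutral: 64×52/190 = 17.5158
  Rail, Dissatisfied: 64×48/190 = 16.1684
Contributions (O − E)²/E:
  (36 − 38.8421)²/38.8421 = 0.2080
  (35 − 22.4421)²/22.4421 = 7.0270
  (11 − 20.7158)²/20.7158 = 4.5568
  (10 − 20.8421)²/20.8421 = 5.6401
  (8 − 12.0421)²/12.0421 = 1.3568
  (26 − 11.1158)²/11.1158 = 19.9301
  (44 − 30.3158)²/30.3158 = 6.1769
  (9 − 17.5158)²/17.5158 = 4.1402
  (11 − 16.1684)²/16.1684 = 1.6521
χ² = 0.2080 + 7.0270 + 4.5568 + 5.6401 + 1.3568 + 19.9301 + 6.1769 + 4.1402 + 1.6521 = 50.688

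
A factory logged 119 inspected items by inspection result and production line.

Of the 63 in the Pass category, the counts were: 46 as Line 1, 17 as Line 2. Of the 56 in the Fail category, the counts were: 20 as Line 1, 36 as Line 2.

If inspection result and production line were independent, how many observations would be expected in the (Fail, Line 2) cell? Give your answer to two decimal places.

Row total (Fail) = 56; column total (Line 2) = 53; grand total N = 119.
Expected count = (row total × column total) / N = 56 × 53 / 119 = 24.94.

24.94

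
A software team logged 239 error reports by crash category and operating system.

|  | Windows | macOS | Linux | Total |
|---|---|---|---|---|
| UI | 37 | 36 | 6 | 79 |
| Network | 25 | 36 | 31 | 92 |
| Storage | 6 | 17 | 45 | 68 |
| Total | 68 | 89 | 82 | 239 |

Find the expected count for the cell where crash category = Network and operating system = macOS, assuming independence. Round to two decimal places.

34.26

Row total (Network) = 92; column total (macOS) = 89; grand total N = 239.
Expected count = (row total × column total) / N = 92 × 89 / 239 = 34.26.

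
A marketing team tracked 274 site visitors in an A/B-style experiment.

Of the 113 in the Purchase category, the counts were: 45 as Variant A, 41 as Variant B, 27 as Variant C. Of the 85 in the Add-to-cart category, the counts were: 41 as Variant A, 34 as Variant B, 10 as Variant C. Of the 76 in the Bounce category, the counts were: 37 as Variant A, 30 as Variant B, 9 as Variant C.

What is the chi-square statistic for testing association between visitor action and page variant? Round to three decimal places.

7.097

Row totals: 113, 85, 76. Column totals: 123, 105, 46. Grand total N = 274.
Expected counts (row total × column total / N):
  Purchase, Variant A: 113×123/274 = 50.7263
  Purchase, Variant B: 113×105/274 = 43.3029
  Purchase, Variant C: 113×46/274 = 18.9708
  Add-to-cart, Variant A: 85×123/274 = 38.1569
  Add-to-cart, Variant B: 85×105/274 = 32.5730
  Add-to-cart, Variant C: 85×46/274 = 14.2701
  Bounce, Variant A: 76×123/274 = 34.1168
  Bounce, Variant B: 76×105/274 = 29.1241
  Bounce, Variant C: 76×46/274 = 12.7591
Contributions (O − E)²/E:
  (45 − 50.7263)²/50.7263 = 0.6464
  (41 − 43.3029)²/43.3029 = 0.1225
  (27 − 18.9708)²/18.9708 = 3.3983
  (41 − 38.1569)²/38.1569 = 0.2118
  (34 − 32.5730)²/32.5730 = 0.0625
  (10 − 14.2701)²/14.2701 = 1.2778
  (37 − 34.1168)²/34.1168 = 0.2437
  (30 − 29.1241)²/29.1241 = 0.0263
  (9 − 12.7591)²/12.7591 = 1.1075
χ² = 0.6464 + 0.1225 + 3.3983 + 0.2118 + 0.0625 + 1.2778 + 0.2437 + 0.0263 + 1.1075 = 7.097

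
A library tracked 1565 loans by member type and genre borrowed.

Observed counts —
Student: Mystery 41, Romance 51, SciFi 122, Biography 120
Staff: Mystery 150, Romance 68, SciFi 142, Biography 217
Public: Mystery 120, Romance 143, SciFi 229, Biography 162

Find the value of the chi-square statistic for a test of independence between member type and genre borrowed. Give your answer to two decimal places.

72.47

Row totals: 334, 577, 654. Column totals: 311, 262, 493, 499. Grand total N = 1565.
Expected counts (row total × column total / N):
  Student, Mystery: 334×311/1565 = 66.373
  Student, Romance: 334×262/1565 = 55.916
  Student, SciFi: 334×493/1565 = 105.215
  Student, Biography: 334×499/1565 = 106.496
  Staff, Mystery: 577×311/1565 = 114.663
  Staff, Romance: 577×262/1565 = 96.597
  Staff, SciFi: 577×493/1565 = 181.764
  Staff, Biography: 577×499/1565 = 183.976
  Public, Mystery: 654×311/1565 = 129.964
  Public, Romance: 654×262/1565 = 109.488
  Public, SciFi: 654×493/1565 = 206.020
  Public, Biography: 654×499/1565 = 208.528
Contributions (O − E)²/E:
  (41 − 66.373)²/66.373 = 9.6996
  (51 − 55.916)²/55.916 = 0.4322
  (122 − 105.215)²/105.215 = 2.6777
  (120 − 106.496)²/106.496 = 1.7123
  (150 − 114.663)²/114.663 = 10.8902
  (68 − 96.597)²/96.597 = 8.4660
  (142 − 181.764)²/181.764 = 8.6991
  (217 − 183.976)²/183.976 = 5.9279
  (120 − 129.964)²/129.964 = 0.7639
  (143 − 109.488)²/109.488 = 10.2573
  (229 − 206.020)²/206.020 = 2.5632
  (162 − 208.528)²/208.528 = 10.3816
χ² = 9.6996 + 0.4322 + 2.6777 + 1.7123 + 10.8902 + 8.4660 + 8.6991 + 5.9279 + 0.7639 + 10.2573 + 2.5632 + 10.3816 = 72.47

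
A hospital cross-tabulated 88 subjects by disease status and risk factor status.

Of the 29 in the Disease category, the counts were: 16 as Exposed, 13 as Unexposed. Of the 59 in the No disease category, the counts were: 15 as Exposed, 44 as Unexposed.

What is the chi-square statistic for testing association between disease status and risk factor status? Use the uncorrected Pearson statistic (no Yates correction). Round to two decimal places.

Row totals: 29, 59. Column totals: 31, 57. Grand total N = 88.
Expected counts (row total × column total / N):
  Disease, Exposed: 29×31/88 = 10.216
  Disease, Unexposed: 29×57/88 = 18.784
  No disease, Exposed: 59×31/88 = 20.784
  No disease, Unexposed: 59×57/88 = 38.216
Contributions (O − E)²/E:
  (16 − 10.216)²/10.216 = 3.2747
  (13 − 18.784)²/18.784 = 1.7810
  (15 − 20.784)²/20.784 = 1.6096
  (44 − 38.216)²/38.216 = 0.8754
χ² = 3.2747 + 1.7810 + 1.6096 + 0.8754 = 7.54

7.54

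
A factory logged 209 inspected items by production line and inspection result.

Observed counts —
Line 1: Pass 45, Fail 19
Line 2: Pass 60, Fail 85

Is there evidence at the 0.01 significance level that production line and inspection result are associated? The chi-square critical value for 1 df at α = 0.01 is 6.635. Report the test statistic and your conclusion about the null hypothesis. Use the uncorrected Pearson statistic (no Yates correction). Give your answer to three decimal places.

Row totals: 64, 145. Column totals: 105, 104. Grand total N = 209.
Expected counts (row total × column total / N):
  Line 1, Pass: 64×105/209 = 32.1531
  Line 1, Fail: 64×104/209 = 31.8469
  Line 2, Pass: 145×105/209 = 72.8469
  Line 2, Fail: 145×104/209 = 72.1531
Contributions (O − E)²/E:
  (45 − 32.1531)²/32.1531 = 5.1330
  (19 − 31.8469)²/31.8469 = 5.1824
  (60 − 72.8469)²/72.8469 = 2.2656
  (85 − 72.1531)²/72.1531 = 2.2874
χ² = 5.1330 + 5.1824 + 2.2656 + 2.2874 = 14.868
df = (2−1)(2−1) = 1. Since 14.868 > 6.635, reject the null hypothesis of independence at α = 0.01.

14.868; reject H₀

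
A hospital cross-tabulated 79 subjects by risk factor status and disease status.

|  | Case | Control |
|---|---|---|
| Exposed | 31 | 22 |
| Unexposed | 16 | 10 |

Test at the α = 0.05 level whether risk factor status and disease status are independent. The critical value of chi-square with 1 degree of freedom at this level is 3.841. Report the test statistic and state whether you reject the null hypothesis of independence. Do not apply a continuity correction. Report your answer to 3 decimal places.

Row totals: 53, 26. Column totals: 47, 32. Grand total N = 79.
Expected counts (row total × column total / N):
  Exposed, Case: 53×47/79 = 31.5316
  Exposed, Control: 53×32/79 = 21.4684
  Unexposed, Case: 26×47/79 = 15.4684
  Unexposed, Control: 26×32/79 = 10.5316
Contributions (O − E)²/E:
  (31 − 31.5316)²/31.5316 = 0.0090
  (22 − 21.4684)²/21.4684 = 0.0132
  (16 − 15.4684)²/15.4684 = 0.0183
  (10 − 10.5316)²/10.5316 = 0.0268
χ² = 0.0090 + 0.0132 + 0.0183 + 0.0268 = 0.067
df = (2−1)(2−1) = 1. Since 0.067 < 3.841, fail to reject the null hypothesis of independence at α = 0.05.

0.067; fail to reject H₀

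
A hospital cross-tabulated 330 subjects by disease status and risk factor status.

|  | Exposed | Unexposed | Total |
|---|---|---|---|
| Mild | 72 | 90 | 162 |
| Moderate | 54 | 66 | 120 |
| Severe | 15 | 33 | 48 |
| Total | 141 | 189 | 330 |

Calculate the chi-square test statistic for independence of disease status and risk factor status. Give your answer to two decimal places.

3.03

Grand total N = 330.
Expected counts (row total × column total / N):
  Mild, Exposed: 162×141/330 = 69.218
  Mild, Unexposed: 162×189/330 = 92.782
  Moderate, Exposed: 120×141/330 = 51.273
  Moderate, Unexposed: 120×189/330 = 68.727
  Severe, Exposed: 48×141/330 = 20.509
  Severe, Unexposed: 48×189/330 = 27.491
Contributions (O − E)²/E:
  (72 − 69.218)²/69.218 = 0.1118
  (90 − 92.782)²/92.782 = 0.0834
  (54 − 51.273)²/51.273 = 0.1450
  (66 − 68.727)²/68.727 = 0.1082
  (15 − 20.509)²/20.509 = 1.4798
  (33 − 27.491)²/27.491 = 1.1040
χ² = 0.1118 + 0.0834 + 0.1450 + 0.1082 + 1.4798 + 1.1040 = 3.03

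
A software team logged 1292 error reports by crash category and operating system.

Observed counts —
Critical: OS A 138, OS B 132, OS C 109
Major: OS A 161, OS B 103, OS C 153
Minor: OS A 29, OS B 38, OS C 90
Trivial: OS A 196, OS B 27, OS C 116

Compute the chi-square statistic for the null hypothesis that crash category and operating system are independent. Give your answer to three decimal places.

Row totals: 379, 417, 157, 339. Column totals: 524, 300, 468. Grand total N = 1292.
Expected counts (row total × column total / N):
  Critical, OS A: 379×524/1292 = 153.7121
  Critical, OS B: 379×300/1292 = 88.0031
  Critical, OS C: 379×468/1292 = 137.2848
  Major, OS A: 417×524/1292 = 169.1238
  Major, OS B: 417×300/1292 = 96.8266
  Major, OS C: 417×468/1292 = 151.0495
  Minor, OS A: 157×524/1292 = 63.6749
  Minor, OS B: 157×300/1292 = 36.4551
  Minor, OS C: 157×468/1292 = 56.8700
  Trivial, OS A: 339×524/1292 = 137.4892
  Trivial, OS B: 339×300/1292 = 78.7152
  Trivial, OS C: 339×468/1292 = 122.7957
Contributions (O − E)²/E:
  (138 − 153.7121)²/153.7121 = 1.6061
  (132 − 88.0031)²/88.0031 = 21.9961
  (109 − 137.2848)²/137.2848 = 5.8275
  (161 − 169.1238)²/169.1238 = 0.3902
  (103 − 96.8266)²/96.8266 = 0.3936
  (153 − 151.0495)²/151.0495 = 0.0252
  (29 − 63.6749)²/63.6749 = 18.8826
  (38 − 36.4551)²/36.4551 = 0.0655
  (90 − 56.8700)²/56.8700 = 19.3001
  (196 − 137.4892)²/137.4892 = 24.9002
  (27 − 78.7152)²/78.7152 = 33.9764
  (116 − 122.7957)²/122.7957 = 0.3761
χ² = 1.6061 + 21.9961 + 5.8275 + 0.3902 + 0.3936 + 0.0252 + 18.8826 + 0.0655 + 19.3001 + 24.9002 + 33.9764 + 0.3761 = 127.740

127.740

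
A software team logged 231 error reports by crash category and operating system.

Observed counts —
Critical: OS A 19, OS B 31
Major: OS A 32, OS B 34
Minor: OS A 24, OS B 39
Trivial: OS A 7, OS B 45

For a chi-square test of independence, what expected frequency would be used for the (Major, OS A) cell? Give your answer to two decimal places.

23.43

Row total (Major) = 66; column total (OS A) = 82; grand total N = 231.
Expected count = (row total × column total) / N = 66 × 82 / 231 = 23.43.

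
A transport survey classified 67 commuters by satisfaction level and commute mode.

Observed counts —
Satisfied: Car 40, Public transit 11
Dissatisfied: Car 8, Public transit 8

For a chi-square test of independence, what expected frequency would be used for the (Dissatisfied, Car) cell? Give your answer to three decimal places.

11.463

Row total (Dissatisfied) = 16; column total (Car) = 48; grand total N = 67.
Expected count = (row total × column total) / N = 16 × 48 / 67 = 11.463.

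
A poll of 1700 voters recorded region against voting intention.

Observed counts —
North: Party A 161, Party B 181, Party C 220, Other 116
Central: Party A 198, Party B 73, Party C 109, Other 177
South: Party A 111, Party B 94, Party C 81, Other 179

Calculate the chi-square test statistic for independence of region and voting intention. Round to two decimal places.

129.49

Row totals: 678, 557, 465. Column totals: 470, 348, 410, 472. Grand total N = 1700.
Expected counts (row total × column total / N):
  North, Party A: 678×470/1700 = 187.447
  North, Party B: 678×348/1700 = 138.791
  North, Party C: 678×410/1700 = 163.518
  North, Other: 678×472/1700 = 188.245
  Central, Party A: 557×470/1700 = 153.994
  Central, Party B: 557×348/1700 = 114.021
  Central, Party C: 557×410/1700 = 134.335
  Central, Other: 557×472/1700 = 154.649
  South, Party A: 465×470/1700 = 128.559
  South, Party B: 465×348/1700 = 95.188
  South, Party C: 465×410/1700 = 112.147
  South, Other: 465×472/1700 = 129.106
Contributions (O − E)²/E:
  (161 − 187.447)²/187.447 = 3.7314
  (181 − 138.791)²/138.791 = 12.8366
  (220 − 163.518)²/163.518 = 19.5099
  (116 − 188.245)²/188.245 = 27.7263
  (198 − 153.994)²/153.994 = 12.5753
  (73 − 114.021)²/114.021 = 14.7580
  (109 − 134.335)²/134.335 = 4.7781
  (177 − 154.649)²/154.649 = 3.2303
  (111 − 128.559)²/128.559 = 2.3983
  (94 − 95.188)²/95.188 = 0.0148
  (81 − 112.147)²/112.147 = 8.6506
  (179 − 129.106)²/129.106 = 19.2819
χ² = 3.7314 + 12.8366 + 19.5099 + 27.7263 + 12.5753 + 14.7580 + 4.7781 + 3.2303 + 2.3983 + 0.0148 + 8.6506 + 19.2819 = 129.49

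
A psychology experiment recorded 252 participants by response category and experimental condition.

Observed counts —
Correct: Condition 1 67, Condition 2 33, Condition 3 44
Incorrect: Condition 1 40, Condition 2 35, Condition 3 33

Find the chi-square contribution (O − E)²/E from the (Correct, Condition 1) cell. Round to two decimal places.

0.56

Row total (Correct) = 144; column total (Condition 1) = 107; N = 252.
Expected count E = 144 × 107 / 252 = 61.143.
Contribution = (O − E)²/E = (67 − 61.143)² / 61.143 = 0.56.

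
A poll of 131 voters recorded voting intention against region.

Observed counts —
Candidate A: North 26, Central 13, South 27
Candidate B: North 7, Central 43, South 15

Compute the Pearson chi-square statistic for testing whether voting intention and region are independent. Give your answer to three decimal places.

Row totals: 66, 65. Column totals: 33, 56, 42. Grand total N = 131.
Expected counts (row total × column total / N):
  Candidate A, North: 66×33/131 = 16.62595
  Candidate A, Central: 66×56/131 = 28.21374
  Candidate A, South: 66×42/131 = 21.16031
  Candidate B, North: 65×33/131 = 16.37405
  Candidate B, Central: 65×56/131 = 27.78626
  Candidate B, South: 65×42/131 = 20.83969
Contributions (O − E)²/E:
  (26 − 16.62595)²/16.62595 = 5.2853
  (13 − 28.21374)²/28.21374 = 8.2037
  (27 − 21.16031)²/21.16031 = 1.6116
  (7 − 16.37405)²/16.37405 = 5.3666
  (43 − 27.78626)²/27.78626 = 8.3299
  (15 − 20.83969)²/20.83969 = 1.6364
χ² = 5.2853 + 8.2037 + 1.6116 + 5.3666 + 8.3299 + 1.6364 = 30.434

30.434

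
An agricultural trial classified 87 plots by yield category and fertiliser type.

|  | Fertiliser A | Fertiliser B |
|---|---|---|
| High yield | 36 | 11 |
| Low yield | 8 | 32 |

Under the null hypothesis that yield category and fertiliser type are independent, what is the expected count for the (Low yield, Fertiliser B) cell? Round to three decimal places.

19.770

Row total (Low yield) = 40; column total (Fertiliser B) = 43; grand total N = 87.
Expected count = (row total × column total) / N = 40 × 43 / 87 = 19.770.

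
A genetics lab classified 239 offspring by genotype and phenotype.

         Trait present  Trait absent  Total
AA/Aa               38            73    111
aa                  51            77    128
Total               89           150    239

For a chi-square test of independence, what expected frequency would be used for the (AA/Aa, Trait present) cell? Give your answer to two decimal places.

Row total (AA/Aa) = 111; column total (Trait present) = 89; grand total N = 239.
Expected count = (row total × column total) / N = 111 × 89 / 239 = 41.33.

41.33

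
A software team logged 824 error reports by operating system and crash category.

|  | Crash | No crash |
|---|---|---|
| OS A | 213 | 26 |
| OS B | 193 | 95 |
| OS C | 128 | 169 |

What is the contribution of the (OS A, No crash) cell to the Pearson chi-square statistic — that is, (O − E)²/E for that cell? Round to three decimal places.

Row total (OS A) = 239; column total (No crash) = 290; N = 824.
Expected count E = 239 × 290 / 824 = 84.1141.
Contribution = (O − E)²/E = (26 − 84.1141)² / 84.1141 = 40.151.

40.151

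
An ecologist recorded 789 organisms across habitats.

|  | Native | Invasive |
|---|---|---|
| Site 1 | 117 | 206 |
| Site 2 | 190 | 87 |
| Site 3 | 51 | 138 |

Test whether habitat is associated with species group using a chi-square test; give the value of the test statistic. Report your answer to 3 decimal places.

Row totals: 323, 277, 189. Column totals: 358, 431. Grand total N = 789.
Expected counts (row total × column total / N):
  Site 1, Native: 323×358/789 = 146.5577
  Site 1, Invasive: 323×431/789 = 176.4423
  Site 2, Native: 277×358/789 = 125.6857
  Site 2, Invasive: 277×431/789 = 151.3143
  Site 3, Native: 189×358/789 = 85.7567
  Site 3, Invasive: 189×431/789 = 103.2433
Contributions (O − E)²/E:
  (117 − 146.5577)²/146.5577 = 5.9612
  (206 − 176.4423)²/176.4423 = 4.9515
  (190 − 125.6857)²/125.6857 = 32.9101
  (87 − 151.3143)²/151.3143 = 27.3360
  (51 − 85.7567)²/85.7567 = 14.0867
  (138 − 103.2433)²/103.2433 = 11.7008
χ² = 5.9612 + 4.9515 + 32.9101 + 27.3360 + 14.0867 + 11.7008 = 96.946

96.946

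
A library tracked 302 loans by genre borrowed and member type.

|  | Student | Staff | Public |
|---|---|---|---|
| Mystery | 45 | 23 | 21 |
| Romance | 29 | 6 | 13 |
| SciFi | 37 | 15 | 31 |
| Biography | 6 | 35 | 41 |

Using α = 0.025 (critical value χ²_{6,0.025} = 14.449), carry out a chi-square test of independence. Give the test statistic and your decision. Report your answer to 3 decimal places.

54.263; reject H₀

Row totals: 89, 48, 83, 82. Column totals: 117, 79, 106. Grand total N = 302.
Expected counts (row total × column total / N):
  Mystery, Student: 89×117/302 = 34.48013
  Mystery, Staff: 89×79/302 = 23.28146
  Mystery, Public: 89×106/302 = 31.23841
  Romance, Student: 48×117/302 = 18.59603
  Romance, Staff: 48×79/302 = 12.55629
  Romance, Public: 48×106/302 = 16.84768
  SciFi, Student: 83×117/302 = 32.15563
  SciFi, Staff: 83×79/302 = 21.71192
  SciFi, Public: 83×106/302 = 29.13245
  Biography, Student: 82×117/302 = 31.76821
  Biography, Staff: 82×79/302 = 21.45033
  Biography, Public: 82×106/302 = 28.78146
Contributions (O − E)²/E:
  (45 − 34.48013)²/34.48013 = 3.2096
  (23 − 23.28146)²/23.28146 = 0.0034
  (21 − 31.23841)²/31.23841 = 3.3556
  (29 − 18.59603)²/18.59603 = 5.8207
  (6 − 12.55629)²/12.55629 = 3.4234
  (13 − 16.84768)²/16.84768 = 0.8787
  (37 − 32.15563)²/32.15563 = 0.7298
  (15 − 21.71192)²/21.71192 = 2.0749
  (31 − 29.13245)²/29.13245 = 0.1197
  (6 − 31.76821)²/31.76821 = 20.9014
  (35 − 21.45033)²/21.45033 = 8.5590
  (41 − 28.78146)²/28.78146 = 5.1871
χ² = 3.2096 + 0.0034 + 3.3556 + 5.8207 + 3.4234 + 0.8787 + 0.7298 + 2.0749 + 0.1197 + 20.9014 + 8.5590 + 5.1871 = 54.263
df = (4−1)(3−1) = 6. Since 54.263 > 14.449, reject the null hypothesis of independence at α = 0.025.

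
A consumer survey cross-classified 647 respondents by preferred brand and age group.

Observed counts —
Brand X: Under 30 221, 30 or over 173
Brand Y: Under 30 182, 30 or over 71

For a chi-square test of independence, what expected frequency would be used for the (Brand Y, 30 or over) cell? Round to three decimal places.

95.413

Row total (Brand Y) = 253; column total (30 or over) = 244; grand total N = 647.
Expected count = (row total × column total) / N = 253 × 244 / 647 = 95.413.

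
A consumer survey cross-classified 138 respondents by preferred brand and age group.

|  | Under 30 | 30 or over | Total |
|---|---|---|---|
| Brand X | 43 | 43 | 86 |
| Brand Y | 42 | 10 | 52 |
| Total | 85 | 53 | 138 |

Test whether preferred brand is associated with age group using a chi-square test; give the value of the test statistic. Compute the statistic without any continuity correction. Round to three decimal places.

Grand total N = 138.
Expected counts (row total × column total / N):
  Brand X, Under 30: 86×85/138 = 52.9710
  Brand X, 30 or over: 86×53/138 = 33.0290
  Brand Y, Under 30: 52×85/138 = 32.0290
  Brand Y, 30 or over: 52×53/138 = 19.9710
Contributions (O − E)²/E:
  (43 − 52.9710)²/52.9710 = 1.8769
  (43 − 33.0290)²/33.0290 = 3.0101
  (42 − 32.0290)²/32.0290 = 3.1041
  (10 − 19.9710)²/19.9710 = 4.9783
χ² = 1.8769 + 3.0101 + 3.1041 + 4.9783 = 12.969

12.969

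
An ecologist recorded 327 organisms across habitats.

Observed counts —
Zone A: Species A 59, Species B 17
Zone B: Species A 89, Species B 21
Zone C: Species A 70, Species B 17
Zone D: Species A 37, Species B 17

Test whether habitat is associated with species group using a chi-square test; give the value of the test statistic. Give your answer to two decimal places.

3.68

Row totals: 76, 110, 87, 54. Column totals: 255, 72. Grand total N = 327.
Expected counts (row total × column total / N):
  Zone A, Species A: 76×255/327 = 59.266
  Zone A, Species B: 76×72/327 = 16.734
  Zone B, Species A: 110×255/327 = 85.780
  Zone B, Species B: 110×72/327 = 24.220
  Zone C, Species A: 87×255/327 = 67.844
  Zone C, Species B: 87×72/327 = 19.156
  Zone D, Species A: 54×255/327 = 42.110
  Zone D, Species B: 54×72/327 = 11.890
Contributions (O − E)²/E:
  (59 − 59.266)²/59.266 = 0.0012
  (17 − 16.734)²/16.734 = 0.0042
  (89 − 85.780)²/85.780 = 0.1209
  (21 − 24.220)²/24.220 = 0.4281
  (70 − 67.844)²/67.844 = 0.0685
  (17 − 19.156)²/19.156 = 0.2427
  (37 − 42.110)²/42.110 = 0.6201
  (17 − 11.890)²/11.890 = 2.1961
χ² = 0.0012 + 0.0042 + 0.1209 + 0.4281 + 0.0685 + 0.2427 + 0.6201 + 2.1961 = 3.68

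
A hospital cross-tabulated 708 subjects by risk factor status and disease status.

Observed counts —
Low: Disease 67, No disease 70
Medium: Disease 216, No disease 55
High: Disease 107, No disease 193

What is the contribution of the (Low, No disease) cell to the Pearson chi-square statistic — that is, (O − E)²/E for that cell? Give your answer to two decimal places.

Row total (Low) = 137; column total (No disease) = 318; N = 708.
Expected count E = 137 × 318 / 708 = 61.534.
Contribution = (O − E)²/E = (70 − 61.534)² / 61.534 = 1.16.

1.16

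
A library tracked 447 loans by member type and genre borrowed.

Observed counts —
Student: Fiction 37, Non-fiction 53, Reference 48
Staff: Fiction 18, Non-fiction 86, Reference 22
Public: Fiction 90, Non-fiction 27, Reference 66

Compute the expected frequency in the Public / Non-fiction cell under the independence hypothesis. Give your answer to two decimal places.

Row total (Public) = 183; column total (Non-fiction) = 166; grand total N = 447.
Expected count = (row total × column total) / N = 183 × 166 / 447 = 67.96.

67.96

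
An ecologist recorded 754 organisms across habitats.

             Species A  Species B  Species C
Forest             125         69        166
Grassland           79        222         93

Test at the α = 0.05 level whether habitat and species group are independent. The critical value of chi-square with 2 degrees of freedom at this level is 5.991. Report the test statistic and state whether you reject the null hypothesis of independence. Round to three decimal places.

Row totals: 360, 394. Column totals: 204, 291, 259. Grand total N = 754.
Expected counts (row total × column total / N):
  Forest, Species A: 360×204/754 = 97.4005
  Forest, Species B: 360×291/754 = 138.9390
  Forest, Species C: 360×259/754 = 123.6605
  Grassland, Species A: 394×204/754 = 106.5995
  Grassland, Species B: 394×291/754 = 152.0610
  Grassland, Species C: 394×259/754 = 135.3395
Contributions (O − E)²/E:
  (125 − 97.4005)²/97.4005 = 7.8206
  (69 − 138.9390)²/138.9390 = 35.2058
  (166 − 123.6605)²/123.6605 = 14.4964
  (79 − 106.5995)²/106.5995 = 7.1457
  (222 − 152.0610)²/152.0610 = 32.1678
  (93 − 135.3395)²/135.3395 = 13.2455
χ² = 7.8206 + 35.2058 + 14.4964 + 7.1457 + 32.1678 + 13.2455 = 110.082
df = (2−1)(3−1) = 2. Since 110.082 > 5.991, reject the null hypothesis of independence at α = 0.05.

110.082; reject H₀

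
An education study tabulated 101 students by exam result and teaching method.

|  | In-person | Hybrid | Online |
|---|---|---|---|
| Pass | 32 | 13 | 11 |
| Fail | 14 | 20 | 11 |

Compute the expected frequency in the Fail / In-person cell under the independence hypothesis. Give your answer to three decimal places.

Row total (Fail) = 45; column total (In-person) = 46; grand total N = 101.
Expected count = (row total × column total) / N = 45 × 46 / 101 = 20.495.

20.495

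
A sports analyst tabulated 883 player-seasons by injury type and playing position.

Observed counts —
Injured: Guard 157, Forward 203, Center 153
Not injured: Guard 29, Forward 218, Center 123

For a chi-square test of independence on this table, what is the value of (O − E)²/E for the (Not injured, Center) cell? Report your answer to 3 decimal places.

Row total (Not injured) = 370; column total (Center) = 276; N = 883.
Expected count E = 370 × 276 / 883 = 115.6512.
Contribution = (O − E)²/E = (123 − 115.6512)² / 115.6512 = 0.467.

0.467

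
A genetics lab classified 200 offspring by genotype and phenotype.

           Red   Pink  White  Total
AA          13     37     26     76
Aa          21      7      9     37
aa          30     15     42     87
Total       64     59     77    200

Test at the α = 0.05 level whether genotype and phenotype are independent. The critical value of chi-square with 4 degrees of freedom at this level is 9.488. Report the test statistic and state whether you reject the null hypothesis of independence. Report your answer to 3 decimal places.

Grand total N = 200.
Expected counts (row total × column total / N):
  AA, Red: 76×64/200 = 24.3200
  AA, Pink: 76×59/200 = 22.4200
  AA, White: 76×77/200 = 29.2600
  Aa, Red: 37×64/200 = 11.8400
  Aa, Pink: 37×59/200 = 10.9150
  Aa, White: 37×77/200 = 14.2450
  aa, Red: 87×64/200 = 27.8400
  aa, Pink: 87×59/200 = 25.6650
  aa, White: 87×77/200 = 33.4950
Contributions (O − E)²/E:
  (13 − 24.3200)²/24.3200 = 5.2690
  (37 − 22.4200)²/22.4200 = 9.4816
  (26 − 29.2600)²/29.2600 = 0.3632
  (21 − 11.8400)²/11.8400 = 7.0866
  (7 − 10.9150)²/10.9150 = 1.4042
  (9 − 14.2450)²/14.2450 = 1.9312
  (30 − 27.8400)²/27.8400 = 0.1676
  (15 − 25.6650)²/25.6650 = 4.4318
  (42 − 33.4950)²/33.4950 = 2.1596
χ² = 5.2690 + 9.4816 + 0.3632 + 7.0866 + 1.4042 + 1.9312 + 0.1676 + 4.4318 + 2.1596 = 32.295
df = (3−1)(3−1) = 4. Since 32.295 > 9.488, reject the null hypothesis of independence at α = 0.05.

32.295; reject H₀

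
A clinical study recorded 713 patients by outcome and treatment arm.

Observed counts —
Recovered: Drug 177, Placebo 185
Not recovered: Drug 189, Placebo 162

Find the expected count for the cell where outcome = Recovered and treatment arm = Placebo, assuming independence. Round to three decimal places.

Row total (Recovered) = 362; column total (Placebo) = 347; grand total N = 713.
Expected count = (row total × column total) / N = 362 × 347 / 713 = 176.177.

176.177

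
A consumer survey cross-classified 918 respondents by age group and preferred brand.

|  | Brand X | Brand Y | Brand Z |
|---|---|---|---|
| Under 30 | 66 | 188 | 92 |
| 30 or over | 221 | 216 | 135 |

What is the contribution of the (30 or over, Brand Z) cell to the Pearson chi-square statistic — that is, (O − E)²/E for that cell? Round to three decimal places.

0.293

Row total (30 or over) = 572; column total (Brand Z) = 227; N = 918.
Expected count E = 572 × 227 / 918 = 141.4423.
Contribution = (O − E)²/E = (135 − 141.4423)² / 141.4423 = 0.293.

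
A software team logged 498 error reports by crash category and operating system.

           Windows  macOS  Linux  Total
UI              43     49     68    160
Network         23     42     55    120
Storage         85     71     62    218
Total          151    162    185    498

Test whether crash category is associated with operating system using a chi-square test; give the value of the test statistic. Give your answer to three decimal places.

Grand total N = 498.
Expected counts (row total × column total / N):
  UI, Windows: 160×151/498 = 48.5141
  UI, macOS: 160×162/498 = 52.0482
  UI, Linux: 160×185/498 = 59.4378
  Network, Windows: 120×151/498 = 36.3855
  Network, macOS: 120×162/498 = 39.0361
  Network, Linux: 120×185/498 = 44.5783
  Storage, Windows: 218×151/498 = 66.1004
  Storage, macOS: 218×162/498 = 70.9157
  Storage, Linux: 218×185/498 = 80.9839
Contributions (O − E)²/E:
  (43 − 48.5141)²/48.5141 = 0.6267
  (49 − 52.0482)²/52.0482 = 0.1785
  (68 − 59.4378)²/59.4378 = 1.2334
  (23 − 36.3855)²/36.3855 = 4.9243
  (42 − 39.0361)²/39.0361 = 0.2250
  (55 − 44.5783)²/44.5783 = 2.4364
  (85 − 66.1004)²/66.1004 = 5.4038
  (71 − 70.9157)²/70.9157 = 0.0001
  (62 − 80.9839)²/80.9839 = 4.4501
χ² = 0.6267 + 0.1785 + 1.2334 + 4.9243 + 0.2250 + 2.4364 + 5.4038 + 0.0001 + 4.4501 = 19.478

19.478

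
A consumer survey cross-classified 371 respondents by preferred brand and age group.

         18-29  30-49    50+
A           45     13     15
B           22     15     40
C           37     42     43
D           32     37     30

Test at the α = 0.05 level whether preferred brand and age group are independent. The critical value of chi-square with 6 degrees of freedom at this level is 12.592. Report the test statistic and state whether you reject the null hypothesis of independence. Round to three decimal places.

Row totals: 73, 77, 122, 99. Column totals: 136, 107, 128. Grand total N = 371.
Expected counts (row total × column total / N):
  A, 18-29: 73×136/371 = 26.7601
  A, 30-49: 73×107/371 = 21.0539
  A, 50+: 73×128/371 = 25.1860
  B, 18-29: 77×136/371 = 28.2264
  B, 30-49: 77×107/371 = 22.2075
  B, 50+: 77×128/371 = 26.5660
  C, 18-29: 122×136/371 = 44.7224
  C, 30-49: 122×107/371 = 35.1860
  C, 50+: 122×128/371 = 42.0916
  D, 18-29: 99×136/371 = 36.2911
  D, 30-49: 99×107/371 = 28.5526
  D, 50+: 99×128/371 = 34.1563
Contributions (O − E)²/E:
  (45 − 26.7601)²/26.7601 = 12.4325
  (13 − 21.0539)²/21.0539 = 3.0809
  (15 − 25.1860)²/25.1860 = 4.1195
  (22 − 28.2264)²/28.2264 = 1.3735
  (15 − 22.2075)²/22.2075 = 2.3392
  (40 − 26.5660)²/26.5660 = 6.7934
  (37 − 44.7224)²/44.7224 = 1.3335
  (42 − 35.1860)²/35.1860 = 1.3196
  (43 − 42.0916)²/42.0916 = 0.0196
  (32 − 36.2911)²/36.2911 = 0.5074
  (37 − 28.5526)²/28.5526 = 2.4992
  (30 − 34.1563)²/34.1563 = 0.5058
χ² = 12.4325 + 3.0809 + 4.1195 + 1.3735 + 2.3392 + 6.7934 + 1.3335 + 1.3196 + 0.0196 + 0.5074 + 2.4992 + 0.5058 = 36.324
df = (4−1)(3−1) = 6. Since 36.324 > 12.592, reject the null hypothesis of independence at α = 0.05.

36.324; reject H₀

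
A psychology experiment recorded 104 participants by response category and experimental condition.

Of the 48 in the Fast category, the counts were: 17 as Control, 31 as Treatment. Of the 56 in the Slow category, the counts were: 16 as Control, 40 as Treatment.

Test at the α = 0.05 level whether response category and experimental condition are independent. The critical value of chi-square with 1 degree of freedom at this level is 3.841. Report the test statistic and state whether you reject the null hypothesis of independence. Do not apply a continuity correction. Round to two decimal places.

Row totals: 48, 56. Column totals: 33, 71. Grand total N = 104.
Expected counts (row total × column total / N):
  Fast, Control: 48×33/104 = 15.231
  Fast, Treatment: 48×71/104 = 32.769
  Slow, Control: 56×33/104 = 17.769
  Slow, Treatment: 56×71/104 = 38.231
Contributions (O − E)²/E:
  (17 − 15.231)²/15.231 = 0.2055
  (31 − 32.769)²/32.769 = 0.0955
  (16 − 17.769)²/17.769 = 0.1761
  (40 − 38.231)²/38.231 = 0.0819
χ² = 0.2055 + 0.0955 + 0.1761 + 0.0819 = 0.56
df = (2−1)(2−1) = 1. Since 0.56 < 3.841, fail to reject the null hypothesis of independence at α = 0.05.

0.56; fail to reject H₀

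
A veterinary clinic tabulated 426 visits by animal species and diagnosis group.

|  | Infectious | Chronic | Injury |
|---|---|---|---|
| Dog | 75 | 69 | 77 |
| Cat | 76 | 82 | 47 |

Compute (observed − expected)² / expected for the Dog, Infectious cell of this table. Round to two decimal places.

0.14

Row total (Dog) = 221; column total (Infectious) = 151; N = 426.
Expected count E = 221 × 151 / 426 = 78.336.
Contribution = (O − E)²/E = (75 − 78.336)² / 78.336 = 0.14.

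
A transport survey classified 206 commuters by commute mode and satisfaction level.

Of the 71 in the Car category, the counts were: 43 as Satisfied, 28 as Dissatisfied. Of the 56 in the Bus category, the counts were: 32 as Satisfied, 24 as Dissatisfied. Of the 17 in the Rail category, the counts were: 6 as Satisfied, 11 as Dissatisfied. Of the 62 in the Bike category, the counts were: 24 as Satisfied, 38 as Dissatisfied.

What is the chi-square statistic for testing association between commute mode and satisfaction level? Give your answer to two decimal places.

Row totals: 71, 56, 17, 62. Column totals: 105, 101. Grand total N = 206.
Expected counts (row total × column total / N):
  Car, Satisfied: 71×105/206 = 36.189
  Car, Dissatisfied: 71×101/206 = 34.811
  Bus, Satisfied: 56×105/206 = 28.544
  Bus, Dissatisfied: 56×101/206 = 27.456
  Rail, Satisfied: 17×105/206 = 8.665
  Rail, Dissatisfied: 17×101/206 = 8.335
  Bike, Satisfied: 62×105/206 = 31.602
  Bike, Dissatisfied: 62×101/206 = 30.398
Contributions (O − E)²/E:
  (43 − 36.189)²/36.189 = 1.2819
  (28 − 34.811)²/34.811 = 1.3326
  (32 − 28.544)²/28.544 = 0.4184
  (24 − 27.456)²/27.456 = 0.4350
  (6 − 8.665)²/8.665 = 0.8196
  (11 − 8.335)²/8.335 = 0.8521
  (24 − 31.602)²/31.602 = 1.8287
  (38 − 30.398)²/30.398 = 1.9011
χ² = 1.2819 + 1.3326 + 0.4184 + 0.4350 + 0.8196 + 0.8521 + 1.8287 + 1.9011 = 8.87

8.87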